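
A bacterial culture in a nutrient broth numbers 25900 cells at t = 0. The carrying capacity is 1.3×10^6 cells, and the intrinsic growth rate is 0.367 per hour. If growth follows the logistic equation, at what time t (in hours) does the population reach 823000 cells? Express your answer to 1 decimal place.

A = (K − N₀)/N₀ = (1.3×10^6 − 25900)/25900 = 49.193.
Solve 1.3×10^6/(1 + 49.193·e^(−0.367t)) = 823000: 1 + 49.193·e^(−0.367t) = 1.5796, so e^(−0.367t) = 0.0117819.
−0.367·t = ln(0.0117819) = -4.4412, so t = 4.4412/0.367 = 12.101.

12.1 hours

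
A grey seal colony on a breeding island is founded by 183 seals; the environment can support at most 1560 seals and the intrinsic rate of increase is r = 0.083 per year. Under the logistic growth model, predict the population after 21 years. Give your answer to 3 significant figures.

A = (K − N₀)/N₀ = (1560 − 183)/183 = 7.5246.
N(t) = K/(1 + A·e^(−rt)) = 1560/(1 + 7.5246×e^(−0.083×21)).
e^(−1.743) = 0.17499; denominator = 1 + 7.5246×0.17499 = 2.3168.
N = 1560/2.3168 = 673.353.

673 seals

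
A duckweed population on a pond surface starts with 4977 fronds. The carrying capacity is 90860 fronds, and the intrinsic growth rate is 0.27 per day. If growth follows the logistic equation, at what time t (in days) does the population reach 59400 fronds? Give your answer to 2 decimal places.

12.90 days

A = (K − N₀)/N₀ = (90860 − 4977)/4977 = 17.256.
Solve 90860/(1 + 17.256·e^(−0.27t)) = 59400: 1 + 17.256·e^(−0.27t) = 1.5296, so e^(−0.27t) = 0.0306925.
−0.27·t = ln(0.0306925) = -3.4837, so t = 3.4837/0.27 = 12.903.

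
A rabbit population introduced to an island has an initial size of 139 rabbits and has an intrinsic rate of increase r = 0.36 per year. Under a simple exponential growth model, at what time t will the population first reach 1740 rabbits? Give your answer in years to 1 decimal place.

7.0 years

Set N₀·e^(rt) = 1740: e^(0.36·t) = 1740/139 = 12.518.
0.36·t = ln(12.518) = 2.5272, so t = 2.5272/0.36 = 7.0199.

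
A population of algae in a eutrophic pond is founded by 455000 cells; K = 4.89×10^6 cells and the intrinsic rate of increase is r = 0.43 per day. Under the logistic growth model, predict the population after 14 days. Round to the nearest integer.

A = (K − N₀)/N₀ = (4.89×10^6 − 455000)/455000 = 9.7473.
N(t) = K/(1 + A·e^(−rt)) = 4.89×10^6/(1 + 9.7473×e^(−0.43×14)).
e^(−6.02) = 0.0024297; denominator = 1 + 9.7473×0.0024297 = 1.0237.
N = 4.89×10^6/1.0237 = 4.776871×10^6.

4776871 cells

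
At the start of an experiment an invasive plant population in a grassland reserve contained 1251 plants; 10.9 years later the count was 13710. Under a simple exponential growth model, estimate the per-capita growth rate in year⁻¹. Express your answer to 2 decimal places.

0.22 per year

From N(t) = N₀·e^(rt): e^(r·10.9) = 13710/1251 = 10.959.
r·10.9 = ln(10.959) = 2.3942, so r = 2.3942/10.9 = 0.21965.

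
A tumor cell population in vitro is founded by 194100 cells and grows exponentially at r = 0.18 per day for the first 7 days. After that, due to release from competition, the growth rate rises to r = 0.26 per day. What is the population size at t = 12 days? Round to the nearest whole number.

Phase 1: N(7) = 194100·e^(0.18×7) = 194100·e^1.26 = 684284.
Phase 2 runs for 12 − 7 = 5 days at r = 0.26.
N(12) = 684284·e^(0.26×5) = 684284·e^1.3 = 2.510842×10^6.

2510842 cells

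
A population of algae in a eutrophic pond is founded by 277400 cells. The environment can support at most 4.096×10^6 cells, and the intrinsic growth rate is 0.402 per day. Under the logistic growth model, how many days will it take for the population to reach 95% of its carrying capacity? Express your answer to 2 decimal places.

13.85 days

A = (K − N₀)/N₀ = (4.096×10^6 − 277400)/277400 = 13.766.
Solve 4.096×10^6/(1 + 13.766·e^(−0.402t)) = 3.8912×10^6: 1 + 13.766·e^(−0.402t) = 1.0526, so e^(−0.402t) = 0.00382339.
−0.402·t = ln(0.00382339) = -5.5666, so t = 5.5666/0.402 = 13.847.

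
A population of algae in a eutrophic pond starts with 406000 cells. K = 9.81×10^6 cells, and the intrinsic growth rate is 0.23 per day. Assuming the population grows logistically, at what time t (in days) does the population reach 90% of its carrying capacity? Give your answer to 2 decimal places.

23.22 days

A = (K − N₀)/N₀ = (9.81×10^6 − 406000)/406000 = 23.163.
Solve 9.81×10^6/(1 + 23.163·e^(−0.23t)) = 8.829×10^6: 1 + 23.163·e^(−0.23t) = 1.1111, so e^(−0.23t) = 0.00479701.
−0.23·t = ln(0.00479701) = -5.3398, so t = 5.3398/0.23 = 23.216.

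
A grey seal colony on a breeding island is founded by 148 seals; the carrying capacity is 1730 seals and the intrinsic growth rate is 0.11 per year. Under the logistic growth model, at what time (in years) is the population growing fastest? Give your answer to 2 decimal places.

Logistic growth is fastest at N = K/2 = 865.
A = (K − N₀)/N₀ = 10.689. Set K/(1 + A·e^(−rt)) = K/2 → A·e^(−rt) = 1.
e^(−0.11t) = 1/10.689 = 0.0935525, so t = ln(10.689)/0.11 = 2.3692/0.11 = 21.538.

21.54 years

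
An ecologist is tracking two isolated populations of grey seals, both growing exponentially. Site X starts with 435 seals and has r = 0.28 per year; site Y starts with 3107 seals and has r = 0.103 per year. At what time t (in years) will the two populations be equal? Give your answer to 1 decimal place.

Set 435·e^(0.28t) = 3107·e^(0.103t).
e^((0.28 − 0.103)t) = 3107/435 → e^(0.177·t) = 7.1425.
0.177·t = ln(7.1425) = 1.9661, so t = 1.9661/0.177 = 11.108.

11.1 years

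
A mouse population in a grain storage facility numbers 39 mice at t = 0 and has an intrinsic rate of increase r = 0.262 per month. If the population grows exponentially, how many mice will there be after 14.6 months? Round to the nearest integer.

N(t) = N₀·e^(rt) = 39 × e^(0.262×14.6) = 39 × e^3.825.
e^3.825 ≈ 45.842, so N ≈ 39 × 45.842 = 1787.84.

1788 mice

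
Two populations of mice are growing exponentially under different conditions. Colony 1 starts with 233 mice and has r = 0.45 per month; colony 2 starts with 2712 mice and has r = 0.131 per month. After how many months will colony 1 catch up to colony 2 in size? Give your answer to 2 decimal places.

7.69 months

Set 233·e^(0.45t) = 2712·e^(0.131t).
e^((0.45 − 0.131)t) = 2712/233 → e^(0.319·t) = 11.639.
0.319·t = ln(11.639) = 2.4544, so t = 2.4544/0.319 = 7.6941.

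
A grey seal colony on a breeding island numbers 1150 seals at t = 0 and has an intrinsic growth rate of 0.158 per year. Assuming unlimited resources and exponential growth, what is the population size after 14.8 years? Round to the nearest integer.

11919 seals

N(t) = N₀·e^(rt) = 1150 × e^(0.158×14.8) = 1150 × e^2.338.
e^2.338 ≈ 10.365, so N ≈ 1150 × 10.365 = 11919.3.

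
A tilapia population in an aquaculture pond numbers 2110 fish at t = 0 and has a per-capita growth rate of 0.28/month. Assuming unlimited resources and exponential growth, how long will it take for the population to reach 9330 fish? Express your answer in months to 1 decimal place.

Set N₀·e^(rt) = 9330: e^(0.28·t) = 9330/2110 = 4.4218.
0.28·t = ln(4.4218) = 1.4865, so t = 1.4865/0.28 = 5.3091.

5.3 months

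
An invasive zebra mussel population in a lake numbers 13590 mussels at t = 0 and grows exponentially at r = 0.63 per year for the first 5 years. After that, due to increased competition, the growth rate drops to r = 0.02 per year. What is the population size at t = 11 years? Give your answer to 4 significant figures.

Phase 1: N(5) = 13590·e^(0.63×5) = 13590·e^3.15 = 317137.
Phase 2 runs for 11 − 5 = 6 years at r = 0.02.
N(11) = 317137·e^(0.02×6) = 317137·e^0.12 = 357571.

357600 mussels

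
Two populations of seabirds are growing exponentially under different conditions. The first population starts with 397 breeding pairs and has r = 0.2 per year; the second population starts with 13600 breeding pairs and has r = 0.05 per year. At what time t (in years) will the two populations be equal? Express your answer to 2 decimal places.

23.56 years

Set 397·e^(0.2t) = 13600·e^(0.05t).
e^((0.2 − 0.05)t) = 13600/397 → e^(0.15·t) = 34.257.
0.15·t = ln(34.257) = 3.5339, so t = 3.5339/0.15 = 23.559.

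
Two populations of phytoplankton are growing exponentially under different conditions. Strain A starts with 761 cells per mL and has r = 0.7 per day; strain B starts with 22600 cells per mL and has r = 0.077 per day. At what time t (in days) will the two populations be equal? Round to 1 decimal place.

Set 761·e^(0.7t) = 22600·e^(0.077t).
e^((0.7 − 0.077)t) = 22600/761 → e^(0.623·t) = 29.698.
0.623·t = ln(29.698) = 3.3911, so t = 3.3911/0.623 = 5.4431.

5.4 days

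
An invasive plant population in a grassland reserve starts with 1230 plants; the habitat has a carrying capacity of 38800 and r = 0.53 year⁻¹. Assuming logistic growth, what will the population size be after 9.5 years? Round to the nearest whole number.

A = (K − N₀)/N₀ = (38800 − 1230)/1230 = 30.545.
N(t) = K/(1 + A·e^(−rt)) = 38800/(1 + 30.545×e^(−0.53×9.5)).
e^(−5.035) = 0.0065062; denominator = 1 + 30.545×0.0065062 = 1.1987.
N = 38800/1.1987 = 32367.6.

32368 plants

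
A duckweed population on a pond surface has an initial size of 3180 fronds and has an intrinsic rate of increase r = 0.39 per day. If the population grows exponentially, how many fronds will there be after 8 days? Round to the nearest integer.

72015 fronds

N(t) = N₀·e^(rt) = 3180 × e^(0.39×8) = 3180 × e^3.12.
e^3.12 ≈ 22.646, so N ≈ 3180 × 22.646 = 72015.5.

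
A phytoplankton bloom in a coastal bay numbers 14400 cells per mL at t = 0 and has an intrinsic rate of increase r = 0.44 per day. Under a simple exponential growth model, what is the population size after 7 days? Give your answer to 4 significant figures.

313300 cells per mL

N(t) = N₀·e^(rt) = 14400 × e^(0.44×7) = 14400 × e^3.08.
e^3.08 ≈ 21.758, so N ≈ 14400 × 21.758 = 313321.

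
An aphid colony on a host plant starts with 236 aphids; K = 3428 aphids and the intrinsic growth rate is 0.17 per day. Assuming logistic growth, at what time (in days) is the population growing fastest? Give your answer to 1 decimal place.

15.3 days

Logistic growth is fastest at N = K/2 = 1714.
A = (K − N₀)/N₀ = 13.525. Set K/(1 + A·e^(−rt)) = K/2 → A·e^(−rt) = 1.
e^(−0.17t) = 1/13.525 = 0.0739348, so t = ln(13.525)/0.17 = 2.6046/0.17 = 15.321.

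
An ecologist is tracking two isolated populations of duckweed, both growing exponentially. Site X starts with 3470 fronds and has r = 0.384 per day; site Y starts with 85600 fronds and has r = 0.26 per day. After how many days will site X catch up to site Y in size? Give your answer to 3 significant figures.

25.9 days

Set 3470·e^(0.384t) = 85600·e^(0.26t).
e^((0.384 − 0.26)t) = 85600/3470 → e^(0.124·t) = 24.669.
0.124·t = ln(24.669) = 3.2055, so t = 3.2055/0.124 = 25.851.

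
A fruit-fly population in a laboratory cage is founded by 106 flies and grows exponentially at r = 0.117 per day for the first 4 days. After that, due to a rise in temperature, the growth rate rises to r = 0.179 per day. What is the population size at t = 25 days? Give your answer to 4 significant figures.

Phase 1: N(4) = 106·e^(0.117×4) = 106·e^0.468 = 169.261.
Phase 2 runs for 25 − 4 = 21 days at r = 0.179.
N(25) = 169.261·e^(0.179×21) = 169.261·e^3.759 = 7262.21.

7262 flies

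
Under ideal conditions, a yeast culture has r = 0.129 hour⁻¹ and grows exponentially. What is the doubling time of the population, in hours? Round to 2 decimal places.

Doubling time t_d = ln(2)/r = 0.6931/0.129 = 5.3732.

5.37 hours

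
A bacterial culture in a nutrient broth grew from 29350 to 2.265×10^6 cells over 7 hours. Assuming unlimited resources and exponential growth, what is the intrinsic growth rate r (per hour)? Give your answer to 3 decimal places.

0.621 per hour

From N(t) = N₀·e^(rt): e^(r·7) = 2.265×10^6/29350 = 77.172.
r·7 = ln(77.172) = 4.346, so r = 4.346/7 = 0.62086.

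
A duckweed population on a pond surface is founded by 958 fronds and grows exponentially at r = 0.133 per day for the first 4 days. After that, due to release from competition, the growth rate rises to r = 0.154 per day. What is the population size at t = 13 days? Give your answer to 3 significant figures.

6520 fronds

Phase 1: N(4) = 958·e^(0.133×4) = 958·e^0.532 = 1630.84.
Phase 2 runs for 13 − 4 = 9 days at r = 0.154.
N(13) = 1630.84·e^(0.154×9) = 1630.84·e^1.386 = 6521.42.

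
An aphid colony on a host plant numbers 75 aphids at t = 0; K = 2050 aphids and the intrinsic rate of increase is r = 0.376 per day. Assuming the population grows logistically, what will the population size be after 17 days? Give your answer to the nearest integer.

1963 aphids

A = (K − N₀)/N₀ = (2050 − 75)/75 = 26.333.
N(t) = K/(1 + A·e^(−rt)) = 2050/(1 + 26.333×e^(−0.376×17)).
e^(−6.392) = 0.0016749; denominator = 1 + 26.333×0.0016749 = 1.0441.
N = 2050/1.0441 = 1963.4.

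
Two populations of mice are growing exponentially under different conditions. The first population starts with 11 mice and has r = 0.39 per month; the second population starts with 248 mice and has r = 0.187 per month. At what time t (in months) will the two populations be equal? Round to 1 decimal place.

15.3 months

Set 11·e^(0.39t) = 248·e^(0.187t).
e^((0.39 − 0.187)t) = 248/11 → e^(0.203·t) = 22.545.
0.203·t = ln(22.545) = 3.1155, so t = 3.1155/0.203 = 15.347.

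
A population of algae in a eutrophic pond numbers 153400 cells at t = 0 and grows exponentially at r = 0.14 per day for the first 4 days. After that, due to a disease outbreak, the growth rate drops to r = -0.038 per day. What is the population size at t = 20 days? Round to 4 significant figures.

Phase 1: N(4) = 153400·e^(0.14×4) = 153400·e^0.56 = 268553.
Phase 2 runs for 20 − 4 = 16 days at r = -0.038.
N(20) = 268553·e^(-0.038×16) = 268553·e^-0.608 = 146211.

146200 cells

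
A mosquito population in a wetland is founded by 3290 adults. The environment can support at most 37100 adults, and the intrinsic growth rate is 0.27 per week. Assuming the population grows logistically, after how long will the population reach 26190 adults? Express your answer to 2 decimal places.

A = (K − N₀)/N₀ = (37100 − 3290)/3290 = 10.277.
Solve 37100/(1 + 10.277·e^(−0.27t)) = 26190: 1 + 10.277·e^(−0.27t) = 1.4166, so e^(−0.27t) = 0.0405359.
−0.27·t = ln(0.0405359) = -3.2056, so t = 3.2056/0.27 = 11.872.

11.87 weeks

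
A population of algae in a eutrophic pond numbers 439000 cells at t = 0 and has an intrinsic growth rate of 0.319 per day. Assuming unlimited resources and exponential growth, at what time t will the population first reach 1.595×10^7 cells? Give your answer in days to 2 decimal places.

Set N₀·e^(rt) = 1.595×10^7: e^(0.319·t) = 1.595×10^7/439000 = 36.333.
0.319·t = ln(36.333) = 3.5927, so t = 3.5927/0.319 = 11.262.

11.26 days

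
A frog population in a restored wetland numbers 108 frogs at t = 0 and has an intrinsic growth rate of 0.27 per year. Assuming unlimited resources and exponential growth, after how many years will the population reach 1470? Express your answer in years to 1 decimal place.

Set N₀·e^(rt) = 1470: e^(0.27·t) = 1470/108 = 13.611.
0.27·t = ln(13.611) = 2.6109, so t = 2.6109/0.27 = 9.6699.

9.7 years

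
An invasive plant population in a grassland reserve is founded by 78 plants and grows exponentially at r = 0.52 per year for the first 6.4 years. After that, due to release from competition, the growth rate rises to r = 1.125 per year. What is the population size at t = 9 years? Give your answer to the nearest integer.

Phase 1: N(6.4) = 78·e^(0.52×6.4) = 78·e^3.328 = 2174.84.
Phase 2 runs for 9 − 6.4 = 2.6 years at r = 1.125.
N(9) = 2174.84·e^(1.125×2.6) = 2174.84·e^2.925 = 40526.4.

40526 plants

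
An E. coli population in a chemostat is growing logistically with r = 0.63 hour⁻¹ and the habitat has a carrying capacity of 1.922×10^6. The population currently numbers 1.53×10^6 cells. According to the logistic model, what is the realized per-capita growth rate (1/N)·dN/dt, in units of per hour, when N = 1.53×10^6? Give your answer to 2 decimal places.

(1/N)·dN/dt = r(1 − N/K) = 0.63 × (1 − 1.53×10^6/1.922×10^6).
= 0.63 × 0.20395 = 0.12849.

0.13 per hour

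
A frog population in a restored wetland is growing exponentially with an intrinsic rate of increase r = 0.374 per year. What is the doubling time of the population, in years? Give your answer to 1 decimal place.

Doubling time t_d = ln(2)/r = 0.6931/0.374 = 1.8533.

1.9 years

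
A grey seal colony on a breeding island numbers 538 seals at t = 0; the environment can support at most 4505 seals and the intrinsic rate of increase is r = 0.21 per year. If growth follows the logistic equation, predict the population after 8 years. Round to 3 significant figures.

A = (K − N₀)/N₀ = (4505 − 538)/538 = 7.3736.
N(t) = K/(1 + A·e^(−rt)) = 4505/(1 + 7.3736×e^(−0.21×8)).
e^(−1.68) = 0.18637; denominator = 1 + 7.3736×0.18637 = 2.3742.
N = 4505/2.3742 = 1897.44.

1900 seals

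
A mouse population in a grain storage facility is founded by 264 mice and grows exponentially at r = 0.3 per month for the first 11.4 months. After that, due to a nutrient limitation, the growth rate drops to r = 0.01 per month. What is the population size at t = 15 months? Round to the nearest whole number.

Phase 1: N(11.4) = 264·e^(0.3×11.4) = 264·e^3.42 = 8070.33.
Phase 2 runs for 15 − 11.4 = 3.6 months at r = 0.01.
N(15) = 8070.33·e^(0.01×3.6) = 8070.33·e^0.036 = 8366.15.

8366 mice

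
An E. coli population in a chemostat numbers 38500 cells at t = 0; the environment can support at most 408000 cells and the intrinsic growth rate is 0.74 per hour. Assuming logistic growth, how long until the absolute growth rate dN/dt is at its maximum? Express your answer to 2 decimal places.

3.06 hours

Logistic growth is fastest at N = K/2 = 204000.
A = (K − N₀)/N₀ = 9.5974. Set K/(1 + A·e^(−rt)) = K/2 → A·e^(−rt) = 1.
e^(−0.74t) = 1/9.5974 = 0.104195, so t = ln(9.5974)/0.74 = 2.2615/0.74 = 3.0561.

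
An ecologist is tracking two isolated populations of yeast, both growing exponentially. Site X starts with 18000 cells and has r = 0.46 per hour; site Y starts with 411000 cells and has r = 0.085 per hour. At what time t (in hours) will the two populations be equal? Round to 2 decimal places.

Set 18000·e^(0.46t) = 411000·e^(0.085t).
e^((0.46 − 0.085)t) = 411000/18000 → e^(0.375·t) = 22.833.
0.375·t = ln(22.833) = 3.1282, so t = 3.1282/0.375 = 8.3419.

8.34 hours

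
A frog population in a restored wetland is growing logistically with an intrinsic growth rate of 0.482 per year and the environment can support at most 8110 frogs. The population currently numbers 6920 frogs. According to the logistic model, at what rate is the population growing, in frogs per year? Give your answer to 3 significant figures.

489 frogs per year

dN/dt = rN(1 − N/K) = 0.482 × 6920 × (1 − 6920/8110).
1 − 6920/8110 = 0.14673; dN/dt = 0.482 × 6920 × 0.14673 = 489.42.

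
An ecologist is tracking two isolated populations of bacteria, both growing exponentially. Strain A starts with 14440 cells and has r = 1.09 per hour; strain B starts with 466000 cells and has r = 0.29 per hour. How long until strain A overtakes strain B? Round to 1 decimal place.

Set 14440·e^(1.09t) = 466000·e^(0.29t).
e^((1.09 − 0.29)t) = 466000/14440 → e^(0.8·t) = 32.271.
0.8·t = ln(32.271) = 3.4742, so t = 3.4742/0.8 = 4.3427.

4.3 hours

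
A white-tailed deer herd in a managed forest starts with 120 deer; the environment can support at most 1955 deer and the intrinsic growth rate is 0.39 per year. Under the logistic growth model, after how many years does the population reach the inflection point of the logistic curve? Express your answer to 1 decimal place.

7.0 years

Logistic growth is fastest at N = K/2 = 977.5.
A = (K − N₀)/N₀ = 15.292. Set K/(1 + A·e^(−rt)) = K/2 → A·e^(−rt) = 1.
e^(−0.39t) = 1/15.292 = 0.0653951, so t = ln(15.292)/0.39 = 2.7273/0.39 = 6.9931.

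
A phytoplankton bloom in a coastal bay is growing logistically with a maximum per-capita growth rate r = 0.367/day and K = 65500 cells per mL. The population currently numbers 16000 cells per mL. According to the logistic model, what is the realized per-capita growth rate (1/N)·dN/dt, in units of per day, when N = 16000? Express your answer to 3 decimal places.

0.277 per day

(1/N)·dN/dt = r(1 − N/K) = 0.367 × (1 − 16000/65500).
= 0.367 × 0.75573 = 0.27735.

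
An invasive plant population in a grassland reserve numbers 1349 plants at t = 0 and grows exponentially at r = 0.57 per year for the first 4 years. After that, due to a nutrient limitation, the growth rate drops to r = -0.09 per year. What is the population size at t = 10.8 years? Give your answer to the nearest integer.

7152 plants

Phase 1: N(4) = 1349·e^(0.57×4) = 1349·e^2.28 = 13188.7.
Phase 2 runs for 10.8 − 4 = 6.8 years at r = -0.09.
N(10.8) = 13188.7·e^(-0.09×6.8) = 13188.7·e^-0.612 = 7151.8.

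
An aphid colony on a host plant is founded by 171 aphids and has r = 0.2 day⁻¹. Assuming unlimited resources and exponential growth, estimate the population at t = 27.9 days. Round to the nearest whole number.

45327 aphids

N(t) = N₀·e^(rt) = 171 × e^(0.2×27.9) = 171 × e^5.58.
e^5.58 ≈ 265.07, so N ≈ 171 × 265.07 = 45327.2.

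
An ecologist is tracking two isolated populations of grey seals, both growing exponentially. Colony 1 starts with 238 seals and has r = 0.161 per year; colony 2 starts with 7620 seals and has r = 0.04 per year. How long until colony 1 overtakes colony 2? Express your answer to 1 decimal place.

28.6 years

Set 238·e^(0.161t) = 7620·e^(0.04t).
e^((0.161 − 0.04)t) = 7620/238 → e^(0.121·t) = 32.017.
0.121·t = ln(32.017) = 3.4663, so t = 3.4663/0.121 = 28.647.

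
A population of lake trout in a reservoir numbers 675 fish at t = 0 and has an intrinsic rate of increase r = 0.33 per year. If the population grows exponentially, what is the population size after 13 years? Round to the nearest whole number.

49252 fish

N(t) = N₀·e^(rt) = 675 × e^(0.33×13) = 675 × e^4.29.
e^4.29 ≈ 72.966, so N ≈ 675 × 72.966 = 49252.4.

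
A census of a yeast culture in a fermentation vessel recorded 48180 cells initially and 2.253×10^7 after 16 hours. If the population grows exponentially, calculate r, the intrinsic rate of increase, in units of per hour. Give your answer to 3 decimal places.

From N(t) = N₀·e^(rt): e^(r·16) = 2.253×10^7/48180 = 467.62.
r·16 = ln(467.62) = 6.1477, so r = 6.1477/16 = 0.38423.

0.384 per hour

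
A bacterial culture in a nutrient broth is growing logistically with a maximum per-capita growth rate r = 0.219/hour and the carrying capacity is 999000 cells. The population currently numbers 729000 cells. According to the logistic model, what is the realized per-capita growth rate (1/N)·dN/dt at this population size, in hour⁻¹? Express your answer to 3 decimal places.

0.059 per hour

(1/N)·dN/dt = r(1 − N/K) = 0.219 × (1 − 729000/999000).
= 0.219 × 0.27027 = 0.059189.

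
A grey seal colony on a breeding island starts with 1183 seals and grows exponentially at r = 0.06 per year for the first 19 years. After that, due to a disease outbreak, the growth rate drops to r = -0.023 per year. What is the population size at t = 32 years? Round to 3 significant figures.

2740 seals

Phase 1: N(19) = 1183·e^(0.06×19) = 1183·e^1.14 = 3698.97.
Phase 2 runs for 32 − 19 = 13 years at r = -0.023.
N(32) = 3698.97·e^(-0.023×13) = 3698.97·e^-0.299 = 2743.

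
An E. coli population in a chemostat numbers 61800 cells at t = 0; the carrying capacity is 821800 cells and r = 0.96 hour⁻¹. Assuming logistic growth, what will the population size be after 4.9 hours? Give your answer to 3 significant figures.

739000 cells

A = (K − N₀)/N₀ = (821800 − 61800)/61800 = 12.298.
N(t) = K/(1 + A·e^(−rt)) = 821800/(1 + 12.298×e^(−0.96×4.9)).
e^(−4.704) = 0.009059; denominator = 1 + 12.298×0.009059 = 1.1114.
N = 821800/1.1114 = 739425.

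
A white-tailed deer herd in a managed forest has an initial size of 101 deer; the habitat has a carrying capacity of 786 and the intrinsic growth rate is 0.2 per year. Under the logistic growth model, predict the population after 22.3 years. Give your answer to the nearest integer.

729 deer

A = (K − N₀)/N₀ = (786 − 101)/101 = 6.7822.
N(t) = K/(1 + A·e^(−rt)) = 786/(1 + 6.7822×e^(−0.2×22.3)).
e^(−4.46) = 0.011562; denominator = 1 + 6.7822×0.011562 = 1.0784.
N = 786/1.0784 = 728.845.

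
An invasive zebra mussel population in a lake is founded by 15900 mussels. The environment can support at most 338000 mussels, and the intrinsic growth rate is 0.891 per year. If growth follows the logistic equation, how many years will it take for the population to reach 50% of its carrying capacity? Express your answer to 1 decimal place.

3.4 years

A = (K − N₀)/N₀ = (338000 − 15900)/15900 = 20.258.
Solve 338000/(1 + 20.258·e^(−0.891t)) = 169000: 1 + 20.258·e^(−0.891t) = 2, so e^(−0.891t) = 0.0493636.
−0.891·t = ln(0.0493636) = -3.0085, so t = 3.0085/0.891 = 3.3766.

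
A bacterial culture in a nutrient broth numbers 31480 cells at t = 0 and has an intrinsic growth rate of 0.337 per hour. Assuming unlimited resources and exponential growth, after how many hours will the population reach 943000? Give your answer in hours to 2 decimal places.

Set N₀·e^(rt) = 943000: e^(0.337·t) = 943000/31480 = 29.956.
0.337·t = ln(29.956) = 3.3997, so t = 3.3997/0.337 = 10.088.

10.09 hours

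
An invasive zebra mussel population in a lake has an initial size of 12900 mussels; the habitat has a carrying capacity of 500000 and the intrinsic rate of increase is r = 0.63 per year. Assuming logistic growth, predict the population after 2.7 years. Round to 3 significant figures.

63400 mussels

A = (K − N₀)/N₀ = (500000 − 12900)/12900 = 37.76.
N(t) = K/(1 + A·e^(−rt)) = 500000/(1 + 37.76×e^(−0.63×2.7)).
e^(−1.701) = 0.1825; denominator = 1 + 37.76×0.1825 = 7.8912.
N = 500000/7.8912 = 63361.9.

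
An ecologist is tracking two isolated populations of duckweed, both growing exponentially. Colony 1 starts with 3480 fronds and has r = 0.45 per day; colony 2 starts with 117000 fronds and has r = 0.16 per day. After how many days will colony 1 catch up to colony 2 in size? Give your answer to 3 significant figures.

12.1 days

Set 3480·e^(0.45t) = 117000·e^(0.16t).
e^((0.45 − 0.16)t) = 117000/3480 → e^(0.29·t) = 33.621.
0.29·t = ln(33.621) = 3.5151, so t = 3.5151/0.29 = 12.121.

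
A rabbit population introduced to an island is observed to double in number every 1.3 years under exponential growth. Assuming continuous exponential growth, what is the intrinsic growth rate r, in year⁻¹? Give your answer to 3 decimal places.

0.533 per year

r = ln(2)/t_d = 0.6931/1.3 = 0.53319.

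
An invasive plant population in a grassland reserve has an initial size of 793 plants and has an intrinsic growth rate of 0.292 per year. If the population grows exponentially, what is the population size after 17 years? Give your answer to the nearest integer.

N(t) = N₀·e^(rt) = 793 × e^(0.292×17) = 793 × e^4.964.
e^4.964 ≈ 143.17, so N ≈ 793 × 143.17 = 113530.

113530 plants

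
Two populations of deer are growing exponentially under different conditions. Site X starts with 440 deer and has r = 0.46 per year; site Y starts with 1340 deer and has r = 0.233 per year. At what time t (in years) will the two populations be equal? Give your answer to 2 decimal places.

4.91 years

Set 440·e^(0.46t) = 1340·e^(0.233t).
e^((0.46 − 0.233)t) = 1340/440 → e^(0.227·t) = 3.0455.
0.227·t = ln(3.0455) = 1.1137, so t = 1.1137/0.227 = 4.9059.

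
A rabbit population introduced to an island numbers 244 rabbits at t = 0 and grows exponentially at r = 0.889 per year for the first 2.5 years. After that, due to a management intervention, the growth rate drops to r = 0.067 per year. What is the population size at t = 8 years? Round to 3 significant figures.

3260 rabbits

Phase 1: N(2.5) = 244·e^(0.889×2.5) = 244·e^2.223 = 2252.21.
Phase 2 runs for 8 − 2.5 = 5.5 years at r = 0.067.
N(8) = 2252.21·e^(0.067×5.5) = 2252.21·e^0.3685 = 3255.72.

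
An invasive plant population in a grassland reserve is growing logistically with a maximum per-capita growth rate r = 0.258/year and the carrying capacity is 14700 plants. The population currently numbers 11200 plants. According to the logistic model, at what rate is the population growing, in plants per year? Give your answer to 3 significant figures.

dN/dt = rN(1 − N/K) = 0.258 × 11200 × (1 − 11200/14700).
1 − 11200/14700 = 0.2381; dN/dt = 0.258 × 11200 × 0.2381 = 688.

688 plants per year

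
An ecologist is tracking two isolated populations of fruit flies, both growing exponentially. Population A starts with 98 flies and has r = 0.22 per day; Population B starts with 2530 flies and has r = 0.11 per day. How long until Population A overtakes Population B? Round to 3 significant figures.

Set 98·e^(0.22t) = 2530·e^(0.11t).
e^((0.22 − 0.11)t) = 2530/98 → e^(0.11·t) = 25.816.
0.11·t = ln(25.816) = 3.251, so t = 3.251/0.11 = 29.555.

29.6 days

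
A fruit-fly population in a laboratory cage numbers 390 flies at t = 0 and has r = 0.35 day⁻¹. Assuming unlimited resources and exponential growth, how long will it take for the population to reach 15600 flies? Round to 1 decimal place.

Set N₀·e^(rt) = 15600: e^(0.35·t) = 15600/390 = 40.
0.35·t = ln(40) = 3.6889, so t = 3.6889/0.35 = 10.54.

10.5 days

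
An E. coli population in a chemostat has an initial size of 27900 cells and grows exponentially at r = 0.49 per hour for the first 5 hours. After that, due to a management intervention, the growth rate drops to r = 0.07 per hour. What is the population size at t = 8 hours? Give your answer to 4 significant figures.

398900 cells

Phase 1: N(5) = 27900·e^(0.49×5) = 27900·e^2.45 = 323315.
Phase 2 runs for 8 − 5 = 3 hours at r = 0.07.
N(8) = 323315·e^(0.07×3) = 323315·e^0.21 = 398866.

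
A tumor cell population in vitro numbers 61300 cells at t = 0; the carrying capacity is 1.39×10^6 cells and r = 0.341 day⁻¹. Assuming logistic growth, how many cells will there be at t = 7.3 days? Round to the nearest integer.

A = (K − N₀)/N₀ = (1.39×10^6 − 61300)/61300 = 21.675.
N(t) = K/(1 + A·e^(−rt)) = 1.39×10^6/(1 + 21.675×e^(−0.341×7.3)).
e^(−2.489) = 0.082968; denominator = 1 + 21.675×0.082968 = 2.7984.
N = 1.39×10^6/2.7984 = 496719.

496719 cells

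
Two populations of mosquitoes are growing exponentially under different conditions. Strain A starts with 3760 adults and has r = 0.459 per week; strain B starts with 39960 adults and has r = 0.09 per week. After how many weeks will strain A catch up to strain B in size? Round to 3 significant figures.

Set 3760·e^(0.459t) = 39960·e^(0.09t).
e^((0.459 − 0.09)t) = 39960/3760 → e^(0.369·t) = 10.628.
0.369·t = ln(10.628) = 2.3635, so t = 2.3635/0.369 = 6.405.

6.41 weeks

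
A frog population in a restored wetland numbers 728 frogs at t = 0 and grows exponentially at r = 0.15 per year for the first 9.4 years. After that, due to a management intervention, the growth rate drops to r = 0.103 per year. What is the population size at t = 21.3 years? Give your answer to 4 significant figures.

Phase 1: N(9.4) = 728·e^(0.15×9.4) = 728·e^1.41 = 2981.86.
Phase 2 runs for 21.3 − 9.4 = 11.9 years at r = 0.103.
N(21.3) = 2981.86·e^(0.103×11.9) = 2981.86·e^1.226 = 10157.8.

10160 frogs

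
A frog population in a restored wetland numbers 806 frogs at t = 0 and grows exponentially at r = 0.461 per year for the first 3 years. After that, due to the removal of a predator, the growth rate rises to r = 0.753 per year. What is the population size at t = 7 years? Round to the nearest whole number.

65322 frogs

Phase 1: N(3) = 806·e^(0.461×3) = 806·e^1.383 = 3213.4.
Phase 2 runs for 7 − 3 = 4 years at r = 0.753.
N(7) = 3213.4·e^(0.753×4) = 3213.4·e^3.012 = 65322.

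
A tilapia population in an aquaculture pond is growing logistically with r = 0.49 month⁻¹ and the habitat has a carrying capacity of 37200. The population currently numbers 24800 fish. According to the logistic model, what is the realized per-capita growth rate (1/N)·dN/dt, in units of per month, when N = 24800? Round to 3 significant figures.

0.163 per month

(1/N)·dN/dt = r(1 − N/K) = 0.49 × (1 − 24800/37200).
= 0.49 × 0.33333 = 0.16333.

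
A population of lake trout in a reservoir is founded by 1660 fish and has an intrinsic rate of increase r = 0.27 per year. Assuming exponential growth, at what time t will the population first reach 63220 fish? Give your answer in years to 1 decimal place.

Set N₀·e^(rt) = 63220: e^(0.27·t) = 63220/1660 = 38.084.
0.27·t = ln(38.084) = 3.6398, so t = 3.6398/0.27 = 13.481.

13.5 years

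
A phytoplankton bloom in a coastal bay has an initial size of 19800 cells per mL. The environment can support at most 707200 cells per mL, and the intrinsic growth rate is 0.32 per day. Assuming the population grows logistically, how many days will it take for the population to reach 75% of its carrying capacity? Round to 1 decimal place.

A = (K − N₀)/N₀ = (707200 − 19800)/19800 = 34.717.
Solve 707200/(1 + 34.717·e^(−0.32t)) = 530400: 1 + 34.717·e^(−0.32t) = 1.3333, so e^(−0.32t) = 0.0096014.
−0.32·t = ln(0.0096014) = -4.6458, so t = 4.6458/0.32 = 14.518.

14.5 days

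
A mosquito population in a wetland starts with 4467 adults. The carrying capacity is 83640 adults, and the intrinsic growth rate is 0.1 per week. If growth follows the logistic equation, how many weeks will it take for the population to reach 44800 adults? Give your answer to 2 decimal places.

A = (K − N₀)/N₀ = (83640 − 4467)/4467 = 17.724.
Solve 83640/(1 + 17.724·e^(−0.1t)) = 44800: 1 + 17.724·e^(−0.1t) = 1.867, so e^(−0.1t) = 0.0489148.
−0.1·t = ln(0.0489148) = -3.0177, so t = 3.0177/0.1 = 30.177.

30.18 weeks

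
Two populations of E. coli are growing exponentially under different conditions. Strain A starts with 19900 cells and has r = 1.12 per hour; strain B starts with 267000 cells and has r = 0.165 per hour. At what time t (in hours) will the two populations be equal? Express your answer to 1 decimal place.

2.7 hours

Set 19900·e^(1.12t) = 267000·e^(0.165t).
e^((1.12 − 0.165)t) = 267000/19900 → e^(0.955·t) = 13.417.
0.955·t = ln(13.417) = 2.5965, so t = 2.5965/0.955 = 2.7189.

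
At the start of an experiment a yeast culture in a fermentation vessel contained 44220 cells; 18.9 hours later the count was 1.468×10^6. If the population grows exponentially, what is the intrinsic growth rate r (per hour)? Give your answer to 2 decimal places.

From N(t) = N₀·e^(rt): e^(r·18.9) = 1.468×10^6/44220 = 33.198.
r·18.9 = ln(33.198) = 3.5025, so r = 3.5025/18.9 = 0.18532.

0.19 per hour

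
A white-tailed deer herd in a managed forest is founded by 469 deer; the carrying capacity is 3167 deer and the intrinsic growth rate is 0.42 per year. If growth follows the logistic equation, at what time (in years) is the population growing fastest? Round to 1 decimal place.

4.2 years

Logistic growth is fastest at N = K/2 = 1583.5.
A = (K − N₀)/N₀ = 5.7527. Set K/(1 + A·e^(−rt)) = K/2 → A·e^(−rt) = 1.
e^(−0.42t) = 1/5.7527 = 0.173832, so t = ln(5.7527)/0.42 = 1.7497/0.42 = 4.1659.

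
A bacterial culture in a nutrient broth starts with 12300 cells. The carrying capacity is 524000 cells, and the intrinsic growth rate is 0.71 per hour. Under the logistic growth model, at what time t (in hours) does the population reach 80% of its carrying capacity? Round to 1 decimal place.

A = (K − N₀)/N₀ = (524000 − 12300)/12300 = 41.602.
Solve 524000/(1 + 41.602·e^(−0.71t)) = 419200: 1 + 41.602·e^(−0.71t) = 1.25, so e^(−0.71t) = 0.00600938.
−0.71·t = ln(0.00600938) = -5.1144, so t = 5.1144/0.71 = 7.2034.

7.2 hours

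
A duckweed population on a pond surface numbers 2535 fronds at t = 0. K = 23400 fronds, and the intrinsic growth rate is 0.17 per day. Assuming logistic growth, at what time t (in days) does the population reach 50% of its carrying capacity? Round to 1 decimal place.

A = (K − N₀)/N₀ = (23400 − 2535)/2535 = 8.2308.
Solve 23400/(1 + 8.2308·e^(−0.17t)) = 11700: 1 + 8.2308·e^(−0.17t) = 2, so e^(−0.17t) = 0.121495.
−0.17·t = ln(0.121495) = -2.1079, so t = 2.1079/0.17 = 12.399.

12.4 days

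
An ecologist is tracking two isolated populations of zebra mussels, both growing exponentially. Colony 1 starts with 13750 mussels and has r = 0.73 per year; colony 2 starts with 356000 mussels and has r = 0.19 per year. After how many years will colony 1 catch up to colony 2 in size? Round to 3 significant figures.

6.03 years

Set 13750·e^(0.73t) = 356000·e^(0.19t).
e^((0.73 − 0.19)t) = 356000/13750 → e^(0.54·t) = 25.891.
0.54·t = ln(25.891) = 3.2539, so t = 3.2539/0.54 = 6.0257.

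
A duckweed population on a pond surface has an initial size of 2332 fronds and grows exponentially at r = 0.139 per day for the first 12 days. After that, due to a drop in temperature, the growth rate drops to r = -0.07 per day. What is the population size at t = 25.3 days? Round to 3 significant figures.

Phase 1: N(12) = 2332·e^(0.139×12) = 2332·e^1.668 = 12363.2.
Phase 2 runs for 25.3 − 12 = 13.3 days at r = -0.07.
N(25.3) = 12363.2·e^(-0.07×13.3) = 12363.2·e^-0.931 = 4873.08.

4870 fronds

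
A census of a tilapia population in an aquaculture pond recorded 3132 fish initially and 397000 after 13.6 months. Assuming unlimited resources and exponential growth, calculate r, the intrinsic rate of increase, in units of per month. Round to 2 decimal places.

From N(t) = N₀·e^(rt): e^(r·13.6) = 397000/3132 = 126.76.
r·13.6 = ln(126.76) = 4.8423, so r = 4.8423/13.6 = 0.35605.

0.36 per month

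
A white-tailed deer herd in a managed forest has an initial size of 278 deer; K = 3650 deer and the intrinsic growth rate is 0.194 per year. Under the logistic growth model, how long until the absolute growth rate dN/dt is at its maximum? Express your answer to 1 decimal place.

12.9 years

Logistic growth is fastest at N = K/2 = 1825.
A = (K − N₀)/N₀ = 12.129. Set K/(1 + A·e^(−rt)) = K/2 → A·e^(−rt) = 1.
e^(−0.194t) = 1/12.129 = 0.0824437, so t = ln(12.129)/0.194 = 2.4956/0.194 = 12.864.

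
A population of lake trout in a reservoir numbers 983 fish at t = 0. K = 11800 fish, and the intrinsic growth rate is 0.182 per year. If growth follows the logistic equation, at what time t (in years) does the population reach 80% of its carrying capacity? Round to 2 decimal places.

20.79 years

A = (K − N₀)/N₀ = (11800 − 983)/983 = 11.004.
Solve 11800/(1 + 11.004·e^(−0.182t)) = 9440: 1 + 11.004·e^(−0.182t) = 1.25, so e^(−0.182t) = 0.0227189.
−0.182·t = ln(0.0227189) = -3.7846, so t = 3.7846/0.182 = 20.794.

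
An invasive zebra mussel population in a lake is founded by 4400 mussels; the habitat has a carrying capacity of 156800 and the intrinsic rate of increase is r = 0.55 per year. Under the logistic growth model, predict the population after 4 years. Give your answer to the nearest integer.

A = (K − N₀)/N₀ = (156800 − 4400)/4400 = 34.636.
N(t) = K/(1 + A·e^(−rt)) = 156800/(1 + 34.636×e^(−0.55×4)).
e^(−2.2) = 0.1108; denominator = 1 + 34.636×0.1108 = 4.8378.
N = 156800/4.8378 = 32411.3.

32411 mussels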